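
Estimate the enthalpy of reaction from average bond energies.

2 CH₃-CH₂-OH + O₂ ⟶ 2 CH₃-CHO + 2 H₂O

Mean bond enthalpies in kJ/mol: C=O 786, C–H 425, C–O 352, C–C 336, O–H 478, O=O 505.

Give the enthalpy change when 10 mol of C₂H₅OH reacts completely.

Bonds broken (reactants):
  C–C: 2 × 336 = 672
  C–H: 10 × 425 = 4250
  C–O: 2 × 352 = 704
  O–H: 2 × 478 = 956
  O=O: 1 × 505 = 505
  Σ(broken) = 7087 kJ
Bonds formed (products):
  C–C: 2 × 336 = 672
  C–H: 8 × 425 = 3400
  C=O: 2 × 786 = 1572
  O–H: 4 × 478 = 1912
  Σ(formed) = 7556 kJ
ΔH = Σ(broken) − Σ(formed) = 7087 − 7556 = −469 kJ
For 5× the reaction as written: 5 × (−469) = −2345 kJ

ΔH = −2345 kJ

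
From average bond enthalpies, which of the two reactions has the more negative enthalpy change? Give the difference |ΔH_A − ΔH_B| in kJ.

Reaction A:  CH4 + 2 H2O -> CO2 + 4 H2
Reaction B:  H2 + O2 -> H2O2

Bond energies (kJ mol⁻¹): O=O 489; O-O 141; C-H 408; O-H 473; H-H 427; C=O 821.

Reaction B, by 345 kJ

Reaction A:
  Bonds broken (reactants):
    C-H: 4 × 408 = 1632
    O-H: 4 × 473 = 1892
    Σ(broken) = 3524 kJ
  Bonds formed (products):
    C=O: 2 × 821 = 1642
    H-H: 4 × 427 = 1708
    Σ(formed) = 3350 kJ
  ΔH_A = 3524 − 3350 = +174 kJ
Reaction B:
  Bonds broken (reactants):
    H-H: 1 × 427 = 427
    O=O: 1 × 489 = 489
    Σ(broken) = 916 kJ
  Bonds formed (products):
    O-H: 2 × 473 = 946
    O-O: 1 × 141 = 141
    Σ(formed) = 1087 kJ
  ΔH_B = 916 − 1087 = −171 kJ
ΔH_A − ΔH_B = +345 kJ, so reaction B has the more negative ΔH; |ΔH_A − ΔH_B| = 345 kJ.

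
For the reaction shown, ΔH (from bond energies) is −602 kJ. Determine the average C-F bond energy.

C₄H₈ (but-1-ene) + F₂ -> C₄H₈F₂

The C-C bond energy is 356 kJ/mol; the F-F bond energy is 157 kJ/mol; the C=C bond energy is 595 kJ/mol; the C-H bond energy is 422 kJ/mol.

D(C-F) ≈ 499 kJ/mol

Let D be the C-F bond energy.
Σ(broken) = 2×356 + 8×422 + 1×595 + 1×157 = 4840
Σ(formed) = 3×356 + 2×D + 8×422 = 4444 + 2D
ΔH = Σ(broken) − Σ(formed) = (4840) − (4444 + 2D) = +396 − 2D
Setting this equal to −602 kJ gives 2D = 998, so D = 499 kJ/mol.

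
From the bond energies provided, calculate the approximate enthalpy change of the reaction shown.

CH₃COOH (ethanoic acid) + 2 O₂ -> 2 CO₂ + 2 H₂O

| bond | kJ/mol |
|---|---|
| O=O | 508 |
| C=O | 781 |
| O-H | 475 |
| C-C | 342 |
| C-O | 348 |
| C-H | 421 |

Bonds broken (reactants):
  C-C: 1 × 342 = 342
  C-H: 3 × 421 = 1263
  C-O: 1 × 348 = 348
  C=O: 1 × 781 = 781
  O-H: 1 × 475 = 475
  O=O: 2 × 508 = 1016
  Σ(broken) = 4225 kJ
Bonds formed (products):
  C=O: 4 × 781 = 3124
  O-H: 4 × 475 = 1900
  Σ(formed) = 5024 kJ
ΔH = Σ(broken) − Σ(formed) = 4225 − 5024 = −799 kJ

ΔH ≈ −799 kJ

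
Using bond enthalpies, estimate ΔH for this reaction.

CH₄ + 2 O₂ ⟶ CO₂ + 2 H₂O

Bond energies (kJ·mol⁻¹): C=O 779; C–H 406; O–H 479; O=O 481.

Bonds broken (reactants):
  C–H: 4 × 406 = 1624
  O=O: 2 × 481 = 962
  Σ(broken) = 2586 kJ
Bonds formed (products):
  C=O: 2 × 779 = 1558
  O–H: 4 × 479 = 1916
  Σ(formed) = 3474 kJ
ΔH = Σ(broken) − Σ(formed) = 2586 − 3474 = −888 kJ

ΔH ≈ −888 kJ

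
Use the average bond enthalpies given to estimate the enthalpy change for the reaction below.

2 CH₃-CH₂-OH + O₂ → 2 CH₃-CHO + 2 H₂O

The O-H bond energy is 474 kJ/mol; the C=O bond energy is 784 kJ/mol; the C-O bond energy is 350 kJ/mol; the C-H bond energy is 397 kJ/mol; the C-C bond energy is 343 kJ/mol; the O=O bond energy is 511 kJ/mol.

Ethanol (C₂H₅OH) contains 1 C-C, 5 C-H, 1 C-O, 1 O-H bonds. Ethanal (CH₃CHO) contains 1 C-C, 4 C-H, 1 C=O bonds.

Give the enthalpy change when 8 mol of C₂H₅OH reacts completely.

ΔH = −2044 kJ

Bonds broken (reactants):
  C-C: 2 × 343 = 686
  C-H: 10 × 397 = 3970
  C-O: 2 × 350 = 700
  O-H: 2 × 474 = 948
  O=O: 1 × 511 = 511
  Σ(broken) = 6815 kJ
Bonds formed (products):
  C-C: 2 × 343 = 686
  C-H: 8 × 397 = 3176
  C=O: 2 × 784 = 1568
  O-H: 4 × 474 = 1896
  Σ(formed) = 7326 kJ
ΔH = Σ(broken) − Σ(formed) = 6815 − 7326 = −511 kJ
For 4× the reaction as written: 4 × (−511) = −2044 kJ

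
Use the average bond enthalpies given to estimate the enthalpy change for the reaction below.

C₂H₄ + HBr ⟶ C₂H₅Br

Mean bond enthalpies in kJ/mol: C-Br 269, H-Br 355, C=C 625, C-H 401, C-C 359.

ΔH ≈ −49 kJ

Bonds broken (reactants):
  C-H: 4 × 401 = 1604
  C=C: 1 × 625 = 625
  H-Br: 1 × 355 = 355
  Σ(broken) = 2584 kJ
Bonds formed (products):
  C-Br: 1 × 269 = 269
  C-C: 1 × 359 = 359
  C-H: 5 × 401 = 2005
  Σ(formed) = 2633 kJ
ΔH = Σ(broken) − Σ(formed) = 2584 − 2633 = −49 kJ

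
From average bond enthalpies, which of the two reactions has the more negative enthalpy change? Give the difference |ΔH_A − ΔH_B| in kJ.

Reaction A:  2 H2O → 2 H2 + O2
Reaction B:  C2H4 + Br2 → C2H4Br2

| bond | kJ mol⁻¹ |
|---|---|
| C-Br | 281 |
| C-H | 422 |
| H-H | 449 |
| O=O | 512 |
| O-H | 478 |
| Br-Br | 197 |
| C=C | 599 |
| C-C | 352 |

Reaction A:
  Bonds broken (reactants):
    O-H: 4 × 478 = 1912
    Σ(broken) = 1912 kJ
  Bonds formed (products):
    H-H: 2 × 449 = 898
    O=O: 1 × 512 = 512
    Σ(formed) = 1410 kJ
  ΔH_A = 1912 − 1410 = +502 kJ
Reaction B:
  Bonds broken (reactants):
    Br-Br: 1 × 197 = 197
    C-H: 4 × 422 = 1688
    C=C: 1 × 599 = 599
    Σ(broken) = 2484 kJ
  Bonds formed (products):
    C-Br: 2 × 281 = 562
    C-C: 1 × 352 = 352
    C-H: 4 × 422 = 1688
    Σ(formed) = 2602 kJ
  ΔH_B = 2484 − 2602 = −118 kJ
ΔH_A − ΔH_B = +620 kJ, so reaction B has the more negative ΔH; |ΔH_A − ΔH_B| = 620 kJ.

Reaction B, by 620 kJ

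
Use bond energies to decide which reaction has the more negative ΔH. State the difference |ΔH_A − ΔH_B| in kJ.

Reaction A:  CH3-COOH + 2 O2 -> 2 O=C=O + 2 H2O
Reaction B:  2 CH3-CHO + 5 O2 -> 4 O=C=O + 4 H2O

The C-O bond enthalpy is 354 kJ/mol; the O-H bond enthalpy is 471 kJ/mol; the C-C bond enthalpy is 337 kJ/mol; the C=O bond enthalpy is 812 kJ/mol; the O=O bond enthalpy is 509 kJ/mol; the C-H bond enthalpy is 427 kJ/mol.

Reaction B, by 1146 kJ

Reaction A:
  Bonds broken (reactants):
    C-C: 1 × 337 = 337
    C-H: 3 × 427 = 1281
    C-O: 1 × 354 = 354
    C=O: 1 × 812 = 812
    O-H: 1 × 471 = 471
    O=O: 2 × 509 = 1018
    Σ(broken) = 4273 kJ
  Bonds formed (products):
    C=O: 4 × 812 = 3248
    O-H: 4 × 471 = 1884
    Σ(formed) = 5132 kJ
  ΔH_A = 4273 − 5132 = −859 kJ
Reaction B:
  Bonds broken (reactants):
    C-C: 2 × 337 = 674
    C-H: 8 × 427 = 3416
    C=O: 2 × 812 = 1624
    O=O: 5 × 509 = 2545
    Σ(broken) = 8259 kJ
  Bonds formed (products):
    C=O: 8 × 812 = 6496
    O-H: 8 × 471 = 3768
    Σ(formed) = 10264 kJ
  ΔH_B = 8259 − 10264 = −2005 kJ
ΔH_A − ΔH_B = +1146 kJ, so reaction B has the more negative ΔH; |ΔH_A − ΔH_B| = 1146 kJ.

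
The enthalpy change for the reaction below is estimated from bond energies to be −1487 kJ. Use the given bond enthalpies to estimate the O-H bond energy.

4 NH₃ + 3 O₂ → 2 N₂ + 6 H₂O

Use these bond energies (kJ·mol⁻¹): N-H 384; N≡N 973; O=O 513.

Let D be the O-H bond energy.
Σ(broken) = 12×384 + 3×513 = 6147
Σ(formed) = 2×973 + 12×D = 1946 + 12D
ΔH = Σ(broken) − Σ(formed) = (6147) − (1946 + 12D) = +4201 − 12D
Setting this equal to −1487 kJ gives 12D = 5688, so D = 474 kJ/mol.

D(O-H) ≈ 474 kJ/mol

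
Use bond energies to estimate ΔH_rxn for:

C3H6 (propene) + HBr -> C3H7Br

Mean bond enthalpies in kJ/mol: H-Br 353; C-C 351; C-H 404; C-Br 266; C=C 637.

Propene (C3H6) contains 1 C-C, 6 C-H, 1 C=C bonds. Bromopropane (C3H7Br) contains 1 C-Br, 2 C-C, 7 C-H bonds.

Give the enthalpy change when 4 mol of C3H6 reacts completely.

ΔH = −124 kJ

Bonds broken (reactants):
  C-C: 1 × 351 = 351
  C-H: 6 × 404 = 2424
  C=C: 1 × 637 = 637
  H-Br: 1 × 353 = 353
  Σ(broken) = 3765 kJ
Bonds formed (products):
  C-Br: 1 × 266 = 266
  C-C: 2 × 351 = 702
  C-H: 7 × 404 = 2828
  Σ(formed) = 3796 kJ
ΔH = Σ(broken) − Σ(formed) = 3765 − 3796 = −31 kJ
For 4× the reaction as written: 4 × (−31) = −124 kJ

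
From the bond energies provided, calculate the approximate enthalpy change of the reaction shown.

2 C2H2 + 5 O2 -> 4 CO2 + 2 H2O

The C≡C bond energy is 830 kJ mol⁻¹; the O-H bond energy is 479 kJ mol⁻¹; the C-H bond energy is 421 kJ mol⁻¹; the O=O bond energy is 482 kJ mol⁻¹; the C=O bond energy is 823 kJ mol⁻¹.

ΔH ≈ −2746 kJ

Bonds broken (reactants):
  C≡C: 2 × 830 = 1660
  C-H: 4 × 421 = 1684
  O=O: 5 × 482 = 2410
  Σ(broken) = 5754 kJ
Bonds formed (products):
  C=O: 8 × 823 = 6584
  O-H: 4 × 479 = 1916
  Σ(formed) = 8500 kJ
ΔH = Σ(broken) − Σ(formed) = 5754 − 8500 = −2746 kJ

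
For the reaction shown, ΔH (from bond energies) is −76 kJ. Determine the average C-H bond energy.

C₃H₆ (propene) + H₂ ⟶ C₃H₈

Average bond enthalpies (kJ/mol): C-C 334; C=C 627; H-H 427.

Let D be the C-H bond energy.
Σ(broken) = 1×334 + 6×D + 1×627 + 1×427 = 1388 + 6D
Σ(formed) = 2×334 + 8×D = 668 + 8D
ΔH = Σ(broken) − Σ(formed) = (1388 + 6D) − (668 + 8D) = +720 − 2D
Setting this equal to −76 kJ gives 2D = 796, so D = 398 kJ/mol.

D(C-H) ≈ 398 kJ/mol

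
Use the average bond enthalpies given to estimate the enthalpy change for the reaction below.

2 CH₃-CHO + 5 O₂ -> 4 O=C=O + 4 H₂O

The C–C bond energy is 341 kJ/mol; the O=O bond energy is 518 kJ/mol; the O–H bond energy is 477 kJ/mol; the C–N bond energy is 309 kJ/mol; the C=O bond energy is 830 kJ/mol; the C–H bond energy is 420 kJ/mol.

Bonds broken (reactants):
  C–C: 2 × 341 = 682
  C–H: 8 × 420 = 3360
  C=O: 2 × 830 = 1660
  O=O: 5 × 518 = 2590
  Σ(broken) = 8292 kJ
Bonds formed (products):
  C=O: 8 × 830 = 6640
  O–H: 8 × 477 = 3816
  Σ(formed) = 10456 kJ
ΔH = Σ(broken) − Σ(formed) = 8292 − 10456 = −2164 kJ

ΔH ≈ −2164 kJ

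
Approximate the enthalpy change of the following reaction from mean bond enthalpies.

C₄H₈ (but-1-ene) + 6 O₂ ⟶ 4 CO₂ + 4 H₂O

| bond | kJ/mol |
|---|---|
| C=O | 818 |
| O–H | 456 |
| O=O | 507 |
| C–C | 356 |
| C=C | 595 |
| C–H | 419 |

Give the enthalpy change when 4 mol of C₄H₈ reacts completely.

ΔH = −9964 kJ

Bonds broken (reactants):
  C–C: 2 × 356 = 712
  C–H: 8 × 419 = 3352
  C=C: 1 × 595 = 595
  O=O: 6 × 507 = 3042
  Σ(broken) = 7701 kJ
Bonds formed (products):
  C=O: 8 × 818 = 6544
  O–H: 8 × 456 = 3648
  Σ(formed) = 10192 kJ
ΔH = Σ(broken) − Σ(formed) = 7701 − 10192 = −2491 kJ
For 4× the reaction as written: 4 × (−2491) = −9964 kJ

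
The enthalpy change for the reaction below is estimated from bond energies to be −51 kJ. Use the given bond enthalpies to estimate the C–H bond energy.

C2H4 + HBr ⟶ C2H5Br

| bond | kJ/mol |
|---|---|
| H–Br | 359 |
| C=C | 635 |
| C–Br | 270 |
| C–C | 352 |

Let D be the C–H bond energy.
Σ(broken) = 4×D + 1×635 + 1×359 = 994 + 4D
Σ(formed) = 1×270 + 1×352 + 5×D = 622 + 5D
ΔH = Σ(broken) − Σ(formed) = (994 + 4D) − (622 + 5D) = +372 − D
Setting this equal to −51 kJ gives D = 423 kJ/mol.

D(C–H) ≈ 423 kJ/mol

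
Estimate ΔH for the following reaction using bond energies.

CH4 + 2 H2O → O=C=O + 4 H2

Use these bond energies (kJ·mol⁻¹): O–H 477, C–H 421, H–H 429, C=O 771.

Bonds broken (reactants):
  C–H: 4 × 421 = 1684
  O–H: 4 × 477 = 1908
  Σ(broken) = 3592 kJ
Bonds formed (products):
  C=O: 2 × 771 = 1542
  H–H: 4 × 429 = 1716
  Σ(formed) = 3258 kJ
ΔH = Σ(broken) − Σ(formed) = 3592 − 3258 = +334 kJ

ΔH ≈ +334 kJ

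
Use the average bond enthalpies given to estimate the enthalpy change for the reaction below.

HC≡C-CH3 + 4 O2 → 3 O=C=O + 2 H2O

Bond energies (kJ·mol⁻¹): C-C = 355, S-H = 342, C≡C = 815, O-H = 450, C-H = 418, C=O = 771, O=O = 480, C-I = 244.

ΔH ≈ −1664 kJ

Bonds broken (reactants):
  C≡C: 1 × 815 = 815
  C-C: 1 × 355 = 355
  C-H: 4 × 418 = 1672
  O=O: 4 × 480 = 1920
  Σ(broken) = 4762 kJ
Bonds formed (products):
  C=O: 6 × 771 = 4626
  O-H: 4 × 450 = 1800
  Σ(formed) = 6426 kJ
ΔH = Σ(broken) − Σ(formed) = 4762 − 6426 = −1664 kJ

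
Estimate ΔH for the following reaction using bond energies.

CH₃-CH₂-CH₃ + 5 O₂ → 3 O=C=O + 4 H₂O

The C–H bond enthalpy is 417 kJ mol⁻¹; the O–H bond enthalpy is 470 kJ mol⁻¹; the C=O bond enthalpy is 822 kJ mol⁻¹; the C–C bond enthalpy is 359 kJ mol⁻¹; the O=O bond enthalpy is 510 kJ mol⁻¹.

ΔH ≈ −2088 kJ

Bonds broken (reactants):
  C–C: 2 × 359 = 718
  C–H: 8 × 417 = 3336
  O=O: 5 × 510 = 2550
  Σ(broken) = 6604 kJ
Bonds formed (products):
  C=O: 6 × 822 = 4932
  O–H: 8 × 470 = 3760
  Σ(formed) = 8692 kJ
ΔH = Σ(broken) − Σ(formed) = 6604 − 8692 = −2088 kJ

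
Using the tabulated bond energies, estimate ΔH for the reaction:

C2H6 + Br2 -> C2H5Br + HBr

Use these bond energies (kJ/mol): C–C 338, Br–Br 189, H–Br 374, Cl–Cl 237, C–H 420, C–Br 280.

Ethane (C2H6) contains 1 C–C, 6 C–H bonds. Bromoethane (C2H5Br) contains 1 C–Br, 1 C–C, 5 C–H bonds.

Bonds broken (reactants):
  Br–Br: 1 × 189 = 189
  C–C: 1 × 338 = 338
  C–H: 6 × 420 = 2520
  Σ(broken) = 3047 kJ
Bonds formed (products):
  C–Br: 1 × 280 = 280
  C–C: 1 × 338 = 338
  C–H: 5 × 420 = 2100
  H–Br: 1 × 374 = 374
  Σ(formed) = 3092 kJ
ΔH = Σ(broken) − Σ(formed) = 3047 − 3092 = −45 kJ

ΔH ≈ −45 kJ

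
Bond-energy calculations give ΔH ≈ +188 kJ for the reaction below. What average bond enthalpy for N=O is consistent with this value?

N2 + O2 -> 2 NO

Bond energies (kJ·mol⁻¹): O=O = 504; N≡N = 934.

Let D be the N=O bond energy.
Σ(broken) = 1×934 + 1×504 = 1438
Σ(formed) = 2×D = 2D
ΔH = Σ(broken) − Σ(formed) = (1438) − (2D) = +1438 − 2D
Setting this equal to +188 kJ gives 2D = 1250, so D = 625 kJ/mol.

D(N=O) ≈ 625 kJ/mol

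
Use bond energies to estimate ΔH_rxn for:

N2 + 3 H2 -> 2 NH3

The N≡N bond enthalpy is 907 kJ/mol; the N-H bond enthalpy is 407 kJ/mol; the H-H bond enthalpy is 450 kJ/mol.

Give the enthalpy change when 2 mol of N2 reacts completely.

ΔH = −370 kJ

Bonds broken (reactants):
  H-H: 3 × 450 = 1350
  N≡N: 1 × 907 = 907
  Σ(broken) = 2257 kJ
Bonds formed (products):
  N-H: 6 × 407 = 2442
  Σ(formed) = 2442 kJ
ΔH = Σ(broken) − Σ(formed) = 2257 − 2442 = −185 kJ
For 2× the reaction as written: 2 × (−185) = −370 kJ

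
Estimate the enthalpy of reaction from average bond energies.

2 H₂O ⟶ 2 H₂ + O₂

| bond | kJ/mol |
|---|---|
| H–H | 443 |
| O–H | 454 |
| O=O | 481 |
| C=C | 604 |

Bonds broken (reactants):
  O–H: 4 × 454 = 1816
  Σ(broken) = 1816 kJ
Bonds formed (products):
  H–H: 2 × 443 = 886
  O=O: 1 × 481 = 481
  Σ(formed) = 1367 kJ
ΔH = Σ(broken) − Σ(formed) = 1816 − 1367 = +449 kJ

ΔH ≈ +449 kJ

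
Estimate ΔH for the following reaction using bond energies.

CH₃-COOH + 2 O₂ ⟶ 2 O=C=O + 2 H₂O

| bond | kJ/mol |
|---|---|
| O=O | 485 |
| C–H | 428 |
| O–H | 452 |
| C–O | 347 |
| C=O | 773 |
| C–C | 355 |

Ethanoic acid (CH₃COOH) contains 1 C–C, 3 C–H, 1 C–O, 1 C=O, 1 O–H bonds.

Bonds broken (reactants):
  C–C: 1 × 355 = 355
  C–H: 3 × 428 = 1284
  C–O: 1 × 347 = 347
  C=O: 1 × 773 = 773
  O–H: 1 × 452 = 452
  O=O: 2 × 485 = 970
  Σ(broken) = 4181 kJ
Bonds formed (products):
  C=O: 4 × 773 = 3092
  O–H: 4 × 452 = 1808
  Σ(formed) = 4900 kJ
ΔH = Σ(broken) − Σ(formed) = 4181 − 4900 = −719 kJ

ΔH ≈ −719 kJ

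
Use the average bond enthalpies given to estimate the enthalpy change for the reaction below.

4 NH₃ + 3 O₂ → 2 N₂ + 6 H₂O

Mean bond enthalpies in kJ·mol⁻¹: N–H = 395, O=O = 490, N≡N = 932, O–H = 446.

ΔH ≈ −1006 kJ

Bonds broken (reactants):
  N–H: 12 × 395 = 4740
  O=O: 3 × 490 = 1470
  Σ(broken) = 6210 kJ
Bonds formed (products):
  N≡N: 2 × 932 = 1864
  O–H: 12 × 446 = 5352
  Σ(formed) = 7216 kJ
ΔH = Σ(broken) − Σ(formed) = 6210 − 7216 = −1006 kJ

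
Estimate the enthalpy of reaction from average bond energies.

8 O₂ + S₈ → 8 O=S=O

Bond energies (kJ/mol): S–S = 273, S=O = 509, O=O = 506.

ΔH ≈ −1912 kJ

Bonds broken (reactants):
  O=O: 8 × 506 = 4048
  S–S: 8 × 273 = 2184
  Σ(broken) = 6232 kJ
Bonds formed (products):
  S=O: 16 × 509 = 8144
  Σ(formed) = 8144 kJ
ΔH = Σ(broken) − Σ(formed) = 6232 − 8144 = −1912 kJ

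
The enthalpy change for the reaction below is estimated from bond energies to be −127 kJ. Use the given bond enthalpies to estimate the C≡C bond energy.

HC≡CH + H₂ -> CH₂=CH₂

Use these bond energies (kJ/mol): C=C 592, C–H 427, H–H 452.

D(C≡C) ≈ 867 kJ/mol

Let D be the C≡C bond energy.
Σ(broken) = 1×D + 2×427 + 1×452 = 1306 + D
Σ(formed) = 4×427 + 1×592 = 2300
ΔH = Σ(broken) − Σ(formed) = (1306 + D) − (2300) = −994 + D
Setting this equal to −127 kJ gives D = 867 kJ/mol.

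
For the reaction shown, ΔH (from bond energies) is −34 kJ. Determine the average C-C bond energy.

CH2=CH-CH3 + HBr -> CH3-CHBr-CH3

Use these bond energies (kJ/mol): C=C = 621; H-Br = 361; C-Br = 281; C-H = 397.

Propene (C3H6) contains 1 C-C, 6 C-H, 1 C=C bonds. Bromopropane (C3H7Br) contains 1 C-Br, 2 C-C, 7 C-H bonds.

Let D be the C-C bond energy.
Σ(broken) = 1×D + 6×397 + 1×621 + 1×361 = 3364 + D
Σ(formed) = 1×281 + 2×D + 7×397 = 3060 + 2D
ΔH = Σ(broken) − Σ(formed) = (3364 + D) − (3060 + 2D) = +304 − D
Setting this equal to −34 kJ gives D = 338 kJ/mol.

D(C-C) ≈ 338 kJ/mol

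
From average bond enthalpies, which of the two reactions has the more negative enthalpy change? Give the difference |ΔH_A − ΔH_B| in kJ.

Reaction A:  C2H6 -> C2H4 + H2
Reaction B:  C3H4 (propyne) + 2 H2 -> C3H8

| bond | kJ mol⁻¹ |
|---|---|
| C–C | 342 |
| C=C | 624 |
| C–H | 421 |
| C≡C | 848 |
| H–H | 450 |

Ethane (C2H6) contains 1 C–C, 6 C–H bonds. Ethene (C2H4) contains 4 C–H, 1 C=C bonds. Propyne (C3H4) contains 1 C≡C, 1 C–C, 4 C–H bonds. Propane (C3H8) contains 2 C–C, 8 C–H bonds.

Reaction B, by 388 kJ

Reaction A:
  Bonds broken (reactants):
    C–C: 1 × 342 = 342
    C–H: 6 × 421 = 2526
    Σ(broken) = 2868 kJ
  Bonds formed (products):
    C–H: 4 × 421 = 1684
    C=C: 1 × 624 = 624
    H–H: 1 × 450 = 450
    Σ(formed) = 2758 kJ
  ΔH_A = 2868 − 2758 = +110 kJ
Reaction B:
  Bonds broken (reactants):
    C≡C: 1 × 848 = 848
    C–C: 1 × 342 = 342
    C–H: 4 × 421 = 1684
    H–H: 2 × 450 = 900
    Σ(broken) = 3774 kJ
  Bonds formed (products):
    C–C: 2 × 342 = 684
    C–H: 8 × 421 = 3368
    Σ(formed) = 4052 kJ
  ΔH_B = 3774 − 4052 = −278 kJ
ΔH_A − ΔH_B = +388 kJ, so reaction B has the more negative ΔH; |ΔH_A − ΔH_B| = 388 kJ.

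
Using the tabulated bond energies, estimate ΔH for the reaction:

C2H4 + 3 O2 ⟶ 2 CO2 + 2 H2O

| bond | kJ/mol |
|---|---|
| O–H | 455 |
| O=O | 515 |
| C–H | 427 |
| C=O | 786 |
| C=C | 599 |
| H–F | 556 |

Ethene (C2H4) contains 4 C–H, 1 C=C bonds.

Bonds broken (reactants):
  C–H: 4 × 427 = 1708
  C=C: 1 × 599 = 599
  O=O: 3 × 515 = 1545
  Σ(broken) = 3852 kJ
Bonds formed (products):
  C=O: 4 × 786 = 3144
  O–H: 4 × 455 = 1820
  Σ(formed) = 4964 kJ
ΔH = Σ(broken) − Σ(formed) = 3852 − 4964 = −1112 kJ

ΔH ≈ −1112 kJ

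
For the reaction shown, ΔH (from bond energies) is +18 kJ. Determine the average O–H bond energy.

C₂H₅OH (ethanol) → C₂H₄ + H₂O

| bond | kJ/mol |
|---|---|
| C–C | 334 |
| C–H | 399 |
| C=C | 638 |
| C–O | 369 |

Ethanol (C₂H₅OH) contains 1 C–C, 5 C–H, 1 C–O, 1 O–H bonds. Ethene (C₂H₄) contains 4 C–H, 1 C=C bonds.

Let D be the O–H bond energy.
Σ(broken) = 1×334 + 5×399 + 1×369 + 1×D = 2698 + D
Σ(formed) = 4×399 + 1×638 + 2×D = 2234 + 2D
ΔH = Σ(broken) − Σ(formed) = (2698 + D) − (2234 + 2D) = +464 − D
Setting this equal to +18 kJ gives D = 446 kJ/mol.

D(O–H) ≈ 446 kJ/mol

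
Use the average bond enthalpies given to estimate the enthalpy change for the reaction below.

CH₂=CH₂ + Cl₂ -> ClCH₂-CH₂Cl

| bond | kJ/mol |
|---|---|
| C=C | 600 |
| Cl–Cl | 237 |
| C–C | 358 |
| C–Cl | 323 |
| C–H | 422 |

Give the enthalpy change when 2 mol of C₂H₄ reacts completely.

ΔH = −334 kJ

Bonds broken (reactants):
  C–H: 4 × 422 = 1688
  C=C: 1 × 600 = 600
  Cl–Cl: 1 × 237 = 237
  Σ(broken) = 2525 kJ
Bonds formed (products):
  C–C: 1 × 358 = 358
  C–Cl: 2 × 323 = 646
  C–H: 4 × 422 = 1688
  Σ(formed) = 2692 kJ
ΔH = Σ(broken) − Σ(formed) = 2525 − 2692 = −167 kJ
For 2× the reaction as written: 2 × (−167) = −334 kJ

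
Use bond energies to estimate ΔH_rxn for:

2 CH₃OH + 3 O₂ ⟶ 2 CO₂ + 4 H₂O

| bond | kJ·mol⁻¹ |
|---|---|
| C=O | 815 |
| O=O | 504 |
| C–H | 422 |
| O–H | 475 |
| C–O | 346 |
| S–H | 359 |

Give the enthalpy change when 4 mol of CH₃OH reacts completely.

ΔH = −2748 kJ

Bonds broken (reactants):
  C–H: 6 × 422 = 2532
  C–O: 2 × 346 = 692
  O–H: 2 × 475 = 950
  O=O: 3 × 504 = 1512
  Σ(broken) = 5686 kJ
Bonds formed (products):
  C=O: 4 × 815 = 3260
  O–H: 8 × 475 = 3800
  Σ(formed) = 7060 kJ
ΔH = Σ(broken) − Σ(formed) = 5686 − 7060 = −1374 kJ
For 2× the reaction as written: 2 × (−1374) = −2748 kJ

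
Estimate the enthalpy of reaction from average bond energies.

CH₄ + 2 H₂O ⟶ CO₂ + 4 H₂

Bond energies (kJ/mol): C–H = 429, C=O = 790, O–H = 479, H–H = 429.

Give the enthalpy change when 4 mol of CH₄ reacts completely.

ΔH = +1344 kJ

Bonds broken (reactants):
  C–H: 4 × 429 = 1716
  O–H: 4 × 479 = 1916
  Σ(broken) = 3632 kJ
Bonds formed (products):
  C=O: 2 × 790 = 1580
  H–H: 4 × 429 = 1716
  Σ(formed) = 3296 kJ
ΔH = Σ(broken) − Σ(formed) = 3632 − 3296 = +336 kJ
For 4× the reaction as written: 4 × (+336) = +1344 kJ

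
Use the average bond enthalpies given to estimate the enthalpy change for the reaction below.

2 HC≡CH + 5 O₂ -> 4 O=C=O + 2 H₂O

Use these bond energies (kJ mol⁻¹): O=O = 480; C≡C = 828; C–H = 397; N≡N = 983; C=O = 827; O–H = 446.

ΔH ≈ −2756 kJ

Bonds broken (reactants):
  C≡C: 2 × 828 = 1656
  C–H: 4 × 397 = 1588
  O=O: 5 × 480 = 2400
  Σ(broken) = 5644 kJ
Bonds formed (products):
  C=O: 8 × 827 = 6616
  O–H: 4 × 446 = 1784
  Σ(formed) = 8400 kJ
ΔH = Σ(broken) − Σ(formed) = 5644 − 8400 = −2756 kJ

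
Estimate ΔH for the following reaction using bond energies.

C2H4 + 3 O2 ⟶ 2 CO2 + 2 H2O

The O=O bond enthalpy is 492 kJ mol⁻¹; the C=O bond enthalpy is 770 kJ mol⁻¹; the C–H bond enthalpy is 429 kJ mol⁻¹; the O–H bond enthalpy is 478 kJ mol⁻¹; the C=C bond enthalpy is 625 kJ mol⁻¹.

ΔH ≈ −1175 kJ

Bonds broken (reactants):
  C–H: 4 × 429 = 1716
  C=C: 1 × 625 = 625
  O=O: 3 × 492 = 1476
  Σ(broken) = 3817 kJ
Bonds formed (products):
  C=O: 4 × 770 = 3080
  O–H: 4 × 478 = 1912
  Σ(formed) = 4992 kJ
ΔH = Σ(broken) − Σ(formed) = 3817 − 4992 = −1175 kJ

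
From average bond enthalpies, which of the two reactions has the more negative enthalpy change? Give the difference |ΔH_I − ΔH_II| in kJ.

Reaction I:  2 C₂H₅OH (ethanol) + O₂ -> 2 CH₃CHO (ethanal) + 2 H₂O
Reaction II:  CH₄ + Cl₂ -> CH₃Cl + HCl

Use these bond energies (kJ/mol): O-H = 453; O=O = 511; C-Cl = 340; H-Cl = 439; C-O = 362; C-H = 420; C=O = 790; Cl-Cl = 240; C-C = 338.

Reaction I, by 292 kJ

Reaction I:
  Bonds broken (reactants):
    C-C: 2 × 338 = 676
    C-H: 10 × 420 = 4200
    C-O: 2 × 362 = 724
    O-H: 2 × 453 = 906
    O=O: 1 × 511 = 511
    Σ(broken) = 7017 kJ
  Bonds formed (products):
    C-C: 2 × 338 = 676
    C-H: 8 × 420 = 3360
    C=O: 2 × 790 = 1580
    O-H: 4 × 453 = 1812
    Σ(formed) = 7428 kJ
  ΔH_I = 7017 − 7428 = −411 kJ
Reaction II:
  Bonds broken (reactants):
    C-H: 4 × 420 = 1680
    Cl-Cl: 1 × 240 = 240
    Σ(broken) = 1920 kJ
  Bonds formed (products):
    C-Cl: 1 × 340 = 340
    C-H: 3 × 420 = 1260
    H-Cl: 1 × 439 = 439
    Σ(formed) = 2039 kJ
  ΔH_II = 1920 − 2039 = −119 kJ
ΔH_I − ΔH_II = −292 kJ, so reaction I has the more negative ΔH; |ΔH_I − ΔH_II| = 292 kJ.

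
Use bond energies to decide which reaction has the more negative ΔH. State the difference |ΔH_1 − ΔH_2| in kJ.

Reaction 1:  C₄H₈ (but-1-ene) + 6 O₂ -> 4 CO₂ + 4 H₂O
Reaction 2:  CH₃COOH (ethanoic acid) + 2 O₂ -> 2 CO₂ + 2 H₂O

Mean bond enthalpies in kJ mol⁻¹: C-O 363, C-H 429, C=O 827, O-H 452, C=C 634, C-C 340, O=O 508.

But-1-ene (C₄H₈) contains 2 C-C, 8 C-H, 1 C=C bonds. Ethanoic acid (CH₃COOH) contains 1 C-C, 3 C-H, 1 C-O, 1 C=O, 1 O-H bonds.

Reaction 1:
  Bonds broken (reactants):
    C-C: 2 × 340 = 680
    C-H: 8 × 429 = 3432
    C=C: 1 × 634 = 634
    O=O: 6 × 508 = 3048
    Σ(broken) = 7794 kJ
  Bonds formed (products):
    C=O: 8 × 827 = 6616
    O-H: 8 × 452 = 3616
    Σ(formed) = 10232 kJ
  ΔH_1 = 7794 − 10232 = −2438 kJ
Reaction 2:
  Bonds broken (reactants):
    C-C: 1 × 340 = 340
    C-H: 3 × 429 = 1287
    C-O: 1 × 363 = 363
    C=O: 1 × 827 = 827
    O-H: 1 × 452 = 452
    O=O: 2 × 508 = 1016
    Σ(broken) = 4285 kJ
  Bonds formed (products):
    C=O: 4 × 827 = 3308
    O-H: 4 × 452 = 1808
    Σ(formed) = 5116 kJ
  ΔH_2 = 4285 − 5116 = −831 kJ
ΔH_1 − ΔH_2 = −1607 kJ, so reaction 1 has the more negative ΔH; |ΔH_1 − ΔH_2| = 1607 kJ.

Reaction 1, by 1607 kJ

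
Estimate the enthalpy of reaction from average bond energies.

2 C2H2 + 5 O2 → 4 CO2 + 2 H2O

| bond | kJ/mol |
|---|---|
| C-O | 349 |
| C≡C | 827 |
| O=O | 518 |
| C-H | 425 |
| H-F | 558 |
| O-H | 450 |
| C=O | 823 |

ΔH ≈ −2440 kJ

Bonds broken (reactants):
  C≡C: 2 × 827 = 1654
  C-H: 4 × 425 = 1700
  O=O: 5 × 518 = 2590
  Σ(broken) = 5944 kJ
Bonds formed (products):
  C=O: 8 × 823 = 6584
  O-H: 4 × 450 = 1800
  Σ(formed) = 8384 kJ
ΔH = Σ(broken) − Σ(formed) = 5944 − 8384 = −2440 kJ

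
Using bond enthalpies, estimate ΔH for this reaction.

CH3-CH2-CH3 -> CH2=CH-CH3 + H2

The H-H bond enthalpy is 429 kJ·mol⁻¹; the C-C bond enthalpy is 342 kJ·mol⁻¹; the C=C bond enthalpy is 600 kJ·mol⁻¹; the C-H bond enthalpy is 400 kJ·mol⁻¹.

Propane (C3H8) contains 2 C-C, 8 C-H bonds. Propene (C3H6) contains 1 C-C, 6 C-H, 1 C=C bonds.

ΔH ≈ +113 kJ

Bonds broken (reactants):
  C-C: 2 × 342 = 684
  C-H: 8 × 400 = 3200
  Σ(broken) = 3884 kJ
Bonds formed (products):
  C-C: 1 × 342 = 342
  C-H: 6 × 400 = 2400
  C=C: 1 × 600 = 600
  H-H: 1 × 429 = 429
  Σ(formed) = 3771 kJ
ΔH = Σ(broken) − Σ(formed) = 3884 − 3771 = +113 kJ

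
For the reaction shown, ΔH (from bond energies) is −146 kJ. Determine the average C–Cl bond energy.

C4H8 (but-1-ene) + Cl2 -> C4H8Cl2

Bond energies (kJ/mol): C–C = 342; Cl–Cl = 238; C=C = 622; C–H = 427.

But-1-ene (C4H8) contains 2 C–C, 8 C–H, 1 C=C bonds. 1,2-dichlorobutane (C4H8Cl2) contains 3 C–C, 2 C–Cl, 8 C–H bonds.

D(C–Cl) ≈ 332 kJ/mol

Let D be the C–Cl bond energy.
Σ(broken) = 2×342 + 8×427 + 1×622 + 1×238 = 4960
Σ(formed) = 3×342 + 2×D + 8×427 = 4442 + 2D
ΔH = Σ(broken) − Σ(formed) = (4960) − (4442 + 2D) = +518 − 2D
Setting this equal to −146 kJ gives 2D = 664, so D = 332 kJ/mol.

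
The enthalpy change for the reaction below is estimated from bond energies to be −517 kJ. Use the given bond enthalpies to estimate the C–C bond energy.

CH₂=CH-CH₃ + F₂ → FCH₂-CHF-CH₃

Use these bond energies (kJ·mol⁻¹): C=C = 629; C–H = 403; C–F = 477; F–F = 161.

D(C–C) ≈ 353 kJ/mol

Let D be the C–C bond energy.
Σ(broken) = 1×D + 6×403 + 1×629 + 1×161 = 3208 + D
Σ(formed) = 2×D + 2×477 + 6×403 = 3372 + 2D
ΔH = Σ(broken) − Σ(formed) = (3208 + D) − (3372 + 2D) = −164 − D
Setting this equal to −517 kJ gives D = 353 kJ/mol.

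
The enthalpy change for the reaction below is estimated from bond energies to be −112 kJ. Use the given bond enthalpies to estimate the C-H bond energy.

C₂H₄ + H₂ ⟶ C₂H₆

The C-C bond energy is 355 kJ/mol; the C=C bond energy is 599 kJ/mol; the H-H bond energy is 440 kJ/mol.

D(C-H) ≈ 398 kJ/mol

Let D be the C-H bond energy.
Σ(broken) = 4×D + 1×599 + 1×440 = 1039 + 4D
Σ(formed) = 1×355 + 6×D = 355 + 6D
ΔH = Σ(broken) − Σ(formed) = (1039 + 4D) − (355 + 6D) = +684 − 2D
Setting this equal to −112 kJ gives 2D = 796, so D = 398 kJ/mol.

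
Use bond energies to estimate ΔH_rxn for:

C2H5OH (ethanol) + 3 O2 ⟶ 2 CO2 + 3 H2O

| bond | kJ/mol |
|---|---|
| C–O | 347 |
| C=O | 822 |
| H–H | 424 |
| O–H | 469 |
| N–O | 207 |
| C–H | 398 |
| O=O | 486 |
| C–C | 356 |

ΔH ≈ −1482 kJ

Bonds broken (reactants):
  C–C: 1 × 356 = 356
  C–H: 5 × 398 = 1990
  C–O: 1 × 347 = 347
  O–H: 1 × 469 = 469
  O=O: 3 × 486 = 1458
  Σ(broken) = 4620 kJ
Bonds formed (products):
  C=O: 4 × 822 = 3288
  O–H: 6 × 469 = 2814
  Σ(formed) = 6102 kJ
ΔH = Σ(broken) − Σ(formed) = 4620 − 6102 = −1482 kJ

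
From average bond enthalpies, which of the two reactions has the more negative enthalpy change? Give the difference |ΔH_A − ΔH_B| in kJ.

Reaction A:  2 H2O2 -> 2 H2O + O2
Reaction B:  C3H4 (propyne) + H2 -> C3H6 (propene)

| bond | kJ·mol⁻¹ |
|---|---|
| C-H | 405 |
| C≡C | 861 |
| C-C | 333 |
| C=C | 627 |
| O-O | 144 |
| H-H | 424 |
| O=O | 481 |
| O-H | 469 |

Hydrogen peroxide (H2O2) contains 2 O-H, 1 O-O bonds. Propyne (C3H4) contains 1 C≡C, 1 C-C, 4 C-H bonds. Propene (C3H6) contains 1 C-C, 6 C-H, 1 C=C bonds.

Reaction A, by 41 kJ

Reaction A:
  Bonds broken (reactants):
    O-H: 4 × 469 = 1876
    O-O: 2 × 144 = 288
    Σ(broken) = 2164 kJ
  Bonds formed (products):
    O-H: 4 × 469 = 1876
    O=O: 1 × 481 = 481
    Σ(formed) = 2357 kJ
  ΔH_A = 2164 − 2357 = −193 kJ
Reaction B:
  Bonds broken (reactants):
    C≡C: 1 × 861 = 861
    C-C: 1 × 333 = 333
    C-H: 4 × 405 = 1620
    H-H: 1 × 424 = 424
    Σ(broken) = 3238 kJ
  Bonds formed (products):
    C-C: 1 × 333 = 333
    C-H: 6 × 405 = 2430
    C=C: 1 × 627 = 627
    Σ(formed) = 3390 kJ
  ΔH_B = 3238 − 3390 = −152 kJ
ΔH_A − ΔH_B = −41 kJ, so reaction A has the more negative ΔH; |ΔH_A − ΔH_B| = 41 kJ.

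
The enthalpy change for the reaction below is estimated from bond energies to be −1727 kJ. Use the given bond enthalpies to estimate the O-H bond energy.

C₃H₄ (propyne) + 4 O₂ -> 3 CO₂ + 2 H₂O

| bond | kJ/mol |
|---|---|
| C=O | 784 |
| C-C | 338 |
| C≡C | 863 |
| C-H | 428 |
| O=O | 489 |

D(O-H) ≈ 473 kJ/mol

Let D be the O-H bond energy.
Σ(broken) = 1×863 + 1×338 + 4×428 + 4×489 = 4869
Σ(formed) = 6×784 + 4×D = 4704 + 4D
ΔH = Σ(broken) − Σ(formed) = (4869) − (4704 + 4D) = +165 − 4D
Setting this equal to −1727 kJ gives 4D = 1892, so D = 473 kJ/mol.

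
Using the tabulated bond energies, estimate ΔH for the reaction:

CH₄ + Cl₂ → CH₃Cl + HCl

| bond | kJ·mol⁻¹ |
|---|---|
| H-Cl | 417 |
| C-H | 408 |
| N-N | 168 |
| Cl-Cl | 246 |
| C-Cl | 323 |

ΔH ≈ −86 kJ

Bonds broken (reactants):
  C-H: 4 × 408 = 1632
  Cl-Cl: 1 × 246 = 246
  Σ(broken) = 1878 kJ
Bonds formed (products):
  C-Cl: 1 × 323 = 323
  C-H: 3 × 408 = 1224
  H-Cl: 1 × 417 = 417
  Σ(formed) = 1964 kJ
ΔH = Σ(broken) − Σ(formed) = 1878 − 1964 = −86 kJ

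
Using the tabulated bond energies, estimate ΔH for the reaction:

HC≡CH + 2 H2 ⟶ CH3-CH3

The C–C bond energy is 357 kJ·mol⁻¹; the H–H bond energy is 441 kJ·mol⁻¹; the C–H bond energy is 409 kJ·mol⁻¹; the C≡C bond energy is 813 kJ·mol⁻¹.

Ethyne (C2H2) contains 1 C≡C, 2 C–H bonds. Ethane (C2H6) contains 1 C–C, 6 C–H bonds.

Bonds broken (reactants):
  C≡C: 1 × 813 = 813
  C–H: 2 × 409 = 818
  H–H: 2 × 441 = 882
  Σ(broken) = 2513 kJ
Bonds formed (products):
  C–C: 1 × 357 = 357
  C–H: 6 × 409 = 2454
  Σ(formed) = 2811 kJ
ΔH = Σ(broken) − Σ(formed) = 2513 − 2811 = −298 kJ

ΔH ≈ −298 kJ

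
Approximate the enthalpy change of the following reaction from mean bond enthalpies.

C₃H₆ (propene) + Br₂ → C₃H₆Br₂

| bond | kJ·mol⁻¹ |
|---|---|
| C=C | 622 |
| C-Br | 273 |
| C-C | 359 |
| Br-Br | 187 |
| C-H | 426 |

ΔH ≈ −96 kJ

Bonds broken (reactants):
  Br-Br: 1 × 187 = 187
  C-C: 1 × 359 = 359
  C-H: 6 × 426 = 2556
  C=C: 1 × 622 = 622
  Σ(broken) = 3724 kJ
Bonds formed (products):
  C-Br: 2 × 273 = 546
  C-C: 2 × 359 = 718
  C-H: 6 × 426 = 2556
  Σ(formed) = 3820 kJ
ΔH = Σ(broken) − Σ(formed) = 3724 − 3820 = −96 kJ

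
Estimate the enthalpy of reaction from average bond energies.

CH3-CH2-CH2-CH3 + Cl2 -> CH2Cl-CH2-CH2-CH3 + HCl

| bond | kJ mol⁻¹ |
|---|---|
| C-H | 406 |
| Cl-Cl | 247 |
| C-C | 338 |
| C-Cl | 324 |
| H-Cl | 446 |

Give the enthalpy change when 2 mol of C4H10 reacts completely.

ΔH = −234 kJ

Bonds broken (reactants):
  C-C: 3 × 338 = 1014
  C-H: 10 × 406 = 4060
  Cl-Cl: 1 × 247 = 247
  Σ(broken) = 5321 kJ
Bonds formed (products):
  C-C: 3 × 338 = 1014
  C-Cl: 1 × 324 = 324
  C-H: 9 × 406 = 3654
  H-Cl: 1 × 446 = 446
  Σ(formed) = 5438 kJ
ΔH = Σ(broken) − Σ(formed) = 5321 − 5438 = −117 kJ
For 2× the reaction as written: 2 × (−117) = −234 kJ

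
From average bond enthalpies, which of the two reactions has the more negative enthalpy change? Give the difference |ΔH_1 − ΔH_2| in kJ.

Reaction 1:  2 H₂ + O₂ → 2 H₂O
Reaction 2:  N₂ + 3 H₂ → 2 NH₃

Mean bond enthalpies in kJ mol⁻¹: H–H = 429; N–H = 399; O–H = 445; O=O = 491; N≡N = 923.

Reaction 1:
  Bonds broken (reactants):
    H–H: 2 × 429 = 858
    O=O: 1 × 491 = 491
    Σ(broken) = 1349 kJ
  Bonds formed (products):
    O–H: 4 × 445 = 1780
    Σ(formed) = 1780 kJ
  ΔH_1 = 1349 − 1780 = −431 kJ
Reaction 2:
  Bonds broken (reactants):
    H–H: 3 × 429 = 1287
    N≡N: 1 × 923 = 923
    Σ(broken) = 2210 kJ
  Bonds formed (products):
    N–H: 6 × 399 = 2394
    Σ(formed) = 2394 kJ
  ΔH_2 = 2210 − 2394 = −184 kJ
ΔH_1 − ΔH_2 = −247 kJ, so reaction 1 has the more negative ΔH; |ΔH_1 − ΔH_2| = 247 kJ.

Reaction 1, by 247 kJ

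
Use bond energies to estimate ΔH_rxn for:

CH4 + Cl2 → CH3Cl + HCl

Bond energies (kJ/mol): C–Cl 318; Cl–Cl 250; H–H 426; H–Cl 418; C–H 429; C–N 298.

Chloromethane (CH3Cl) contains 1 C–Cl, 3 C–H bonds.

Bonds broken (reactants):
  C–H: 4 × 429 = 1716
  Cl–Cl: 1 × 250 = 250
  Σ(broken) = 1966 kJ
Bonds formed (products):
  C–Cl: 1 × 318 = 318
  C–H: 3 × 429 = 1287
  H–Cl: 1 × 418 = 418
  Σ(formed) = 2023 kJ
ΔH = Σ(broken) − Σ(formed) = 1966 − 2023 = −57 kJ

ΔH ≈ −57 kJ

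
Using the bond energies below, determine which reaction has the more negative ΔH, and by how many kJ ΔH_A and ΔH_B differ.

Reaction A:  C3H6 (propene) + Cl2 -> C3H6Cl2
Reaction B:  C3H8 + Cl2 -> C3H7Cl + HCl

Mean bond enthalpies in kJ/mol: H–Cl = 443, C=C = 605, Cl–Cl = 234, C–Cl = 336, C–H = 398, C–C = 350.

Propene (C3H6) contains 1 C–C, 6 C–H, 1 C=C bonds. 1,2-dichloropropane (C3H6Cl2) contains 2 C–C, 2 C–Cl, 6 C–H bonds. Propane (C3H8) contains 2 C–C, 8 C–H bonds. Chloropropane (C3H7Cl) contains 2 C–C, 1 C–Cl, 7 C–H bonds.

Reaction A, by 36 kJ

Reaction A:
  Bonds broken (reactants):
    C–C: 1 × 350 = 350
    C–H: 6 × 398 = 2388
    C=C: 1 × 605 = 605
    Cl–Cl: 1 × 234 = 234
    Σ(broken) = 3577 kJ
  Bonds formed (products):
    C–C: 2 × 350 = 700
    C–Cl: 2 × 336 = 672
    C–H: 6 × 398 = 2388
    Σ(formed) = 3760 kJ
  ΔH_A = 3577 − 3760 = −183 kJ
Reaction B:
  Bonds broken (reactants):
    C–C: 2 × 350 = 700
    C–H: 8 × 398 = 3184
    Cl–Cl: 1 × 234 = 234
    Σ(broken) = 4118 kJ
  Bonds formed (products):
    C–C: 2 × 350 = 700
    C–Cl: 1 × 336 = 336
    C–H: 7 × 398 = 2786
    H–Cl: 1 × 443 = 443
    Σ(formed) = 4265 kJ
  ΔH_B = 4118 − 4265 = −147 kJ
ΔH_A − ΔH_B = −36 kJ, so reaction A has the more negative ΔH; |ΔH_A − ΔH_B| = 36 kJ.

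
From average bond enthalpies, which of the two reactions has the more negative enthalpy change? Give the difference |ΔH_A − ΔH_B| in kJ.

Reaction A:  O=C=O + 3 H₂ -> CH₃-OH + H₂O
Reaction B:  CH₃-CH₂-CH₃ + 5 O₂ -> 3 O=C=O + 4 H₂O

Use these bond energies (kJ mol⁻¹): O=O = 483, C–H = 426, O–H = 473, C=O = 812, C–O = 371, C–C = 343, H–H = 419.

Reaction A:
  Bonds broken (reactants):
    C=O: 2 × 812 = 1624
    H–H: 3 × 419 = 1257
    Σ(broken) = 2881 kJ
  Bonds formed (products):
    C–H: 3 × 426 = 1278
    C–O: 1 × 371 = 371
    O–H: 3 × 473 = 1419
    Σ(formed) = 3068 kJ
  ΔH_A = 2881 − 3068 = −187 kJ
Reaction B:
  Bonds broken (reactants):
    C–C: 2 × 343 = 686
    C–H: 8 × 426 = 3408
    O=O: 5 × 483 = 2415
    Σ(broken) = 6509 kJ
  Bonds formed (products):
    C=O: 6 × 812 = 4872
    O–H: 8 × 473 = 3784
    Σ(formed) = 8656 kJ
  ΔH_B = 6509 − 8656 = −2147 kJ
ΔH_A − ΔH_B = +1960 kJ, so reaction B has the more negative ΔH; |ΔH_A − ΔH_B| = 1960 kJ.

Reaction B, by 1960 kJ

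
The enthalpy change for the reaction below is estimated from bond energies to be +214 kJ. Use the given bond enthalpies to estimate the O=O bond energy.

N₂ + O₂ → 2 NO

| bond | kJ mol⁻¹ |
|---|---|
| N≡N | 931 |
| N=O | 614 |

D(O=O) ≈ 511 kJ/mol

Let D be the O=O bond energy.
Σ(broken) = 1×931 + 1×D = 931 + D
Σ(formed) = 2×614 = 1228
ΔH = Σ(broken) − Σ(formed) = (931 + D) − (1228) = −297 + D
Setting this equal to +214 kJ gives D = 511 kJ/mol.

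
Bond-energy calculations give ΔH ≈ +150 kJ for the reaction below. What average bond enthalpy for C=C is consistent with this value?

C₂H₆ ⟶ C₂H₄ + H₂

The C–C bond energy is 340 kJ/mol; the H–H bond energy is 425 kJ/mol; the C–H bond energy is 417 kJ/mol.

Let D be the C=C bond energy.
Σ(broken) = 1×340 + 6×417 = 2842
Σ(formed) = 4×417 + 1×D + 1×425 = 2093 + D
ΔH = Σ(broken) − Σ(formed) = (2842) − (2093 + D) = +749 − D
Setting this equal to +150 kJ gives D = 599 kJ/mol.

D(C=C) ≈ 599 kJ/mol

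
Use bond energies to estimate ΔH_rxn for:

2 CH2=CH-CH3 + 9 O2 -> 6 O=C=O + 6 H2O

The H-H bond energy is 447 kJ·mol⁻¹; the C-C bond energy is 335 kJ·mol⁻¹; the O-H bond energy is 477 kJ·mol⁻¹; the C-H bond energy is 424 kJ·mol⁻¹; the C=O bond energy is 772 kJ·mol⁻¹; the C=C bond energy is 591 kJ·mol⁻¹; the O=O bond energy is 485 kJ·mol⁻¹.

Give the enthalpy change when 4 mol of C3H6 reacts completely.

ΔH = −7366 kJ

Bonds broken (reactants):
  C-C: 2 × 335 = 670
  C-H: 12 × 424 = 5088
  C=C: 2 × 591 = 1182
  O=O: 9 × 485 = 4365
  Σ(broken) = 11305 kJ
Bonds formed (products):
  C=O: 12 × 772 = 9264
  O-H: 12 × 477 = 5724
  Σ(formed) = 14988 kJ
ΔH = Σ(broken) − Σ(formed) = 11305 − 14988 = −3683 kJ
For 2× the reaction as written: 2 × (−3683) = −7366 kJ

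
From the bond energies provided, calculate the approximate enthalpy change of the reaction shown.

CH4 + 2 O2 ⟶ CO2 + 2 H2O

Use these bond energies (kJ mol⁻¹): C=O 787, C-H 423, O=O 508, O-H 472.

Bonds broken (reactants):
  C-H: 4 × 423 = 1692
  O=O: 2 × 508 = 1016
  Σ(broken) = 2708 kJ
Bonds formed (products):
  C=O: 2 × 787 = 1574
  O-H: 4 × 472 = 1888
  Σ(formed) = 3462 kJ
ΔH = Σ(broken) − Σ(formed) = 2708 − 3462 = −754 kJ

ΔH ≈ −754 kJ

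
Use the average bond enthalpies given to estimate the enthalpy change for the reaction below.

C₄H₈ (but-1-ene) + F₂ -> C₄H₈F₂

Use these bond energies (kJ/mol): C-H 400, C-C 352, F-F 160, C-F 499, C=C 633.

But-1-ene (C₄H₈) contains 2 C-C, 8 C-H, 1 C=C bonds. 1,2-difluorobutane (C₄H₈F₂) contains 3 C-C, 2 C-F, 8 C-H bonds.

ΔH ≈ −557 kJ

Bonds broken (reactants):
  C-C: 2 × 352 = 704
  C-H: 8 × 400 = 3200
  C=C: 1 × 633 = 633
  F-F: 1 × 160 = 160
  Σ(broken) = 4697 kJ
Bonds formed (products):
  C-C: 3 × 352 = 1056
  C-F: 2 × 499 = 998
  C-H: 8 × 400 = 3200
  Σ(formed) = 5254 kJ
ΔH = Σ(broken) − Σ(formed) = 4697 − 5254 = −557 kJ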